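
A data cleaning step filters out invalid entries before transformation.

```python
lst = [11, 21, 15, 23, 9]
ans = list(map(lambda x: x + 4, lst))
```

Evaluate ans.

Step 1: Apply lambda x: x + 4 to each element:
  11 -> 15
  21 -> 25
  15 -> 19
  23 -> 27
  9 -> 13
Therefore ans = [15, 25, 19, 27, 13].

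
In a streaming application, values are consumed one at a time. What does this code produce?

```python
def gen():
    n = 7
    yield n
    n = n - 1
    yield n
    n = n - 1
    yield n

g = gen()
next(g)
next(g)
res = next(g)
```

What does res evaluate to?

Step 1: Trace through generator execution:
  Yield 1: n starts at 7, yield 7
  Yield 2: n = 7 - 1 = 6, yield 6
  Yield 3: n = 6 - 1 = 5, yield 5
Step 2: First next() gets 7, second next() gets the second value, third next() yields 5.
Therefore res = 5.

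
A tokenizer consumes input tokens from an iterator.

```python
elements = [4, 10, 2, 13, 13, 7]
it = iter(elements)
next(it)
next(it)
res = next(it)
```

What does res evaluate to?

Step 1: Create iterator over [4, 10, 2, 13, 13, 7].
Step 2: next() consumes 4.
Step 3: next() consumes 10.
Step 4: next() returns 2.
Therefore res = 2.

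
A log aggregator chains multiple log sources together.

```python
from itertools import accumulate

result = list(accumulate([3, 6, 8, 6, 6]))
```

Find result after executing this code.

Step 1: accumulate computes running sums:
  + 3 = 3
  + 6 = 9
  + 8 = 17
  + 6 = 23
  + 6 = 29
Therefore result = [3, 9, 17, 23, 29].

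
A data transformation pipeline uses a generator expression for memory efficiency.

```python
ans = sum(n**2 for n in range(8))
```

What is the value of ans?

Step 1: Compute n**2 for each n in range(8):
  n=0: 0**2 = 0
  n=1: 1**2 = 1
  n=2: 2**2 = 4
  n=3: 3**2 = 9
  n=4: 4**2 = 16
  n=5: 5**2 = 25
  n=6: 6**2 = 36
  n=7: 7**2 = 49
Step 2: sum = 0 + 1 + 4 + 9 + 16 + 25 + 36 + 49 = 140.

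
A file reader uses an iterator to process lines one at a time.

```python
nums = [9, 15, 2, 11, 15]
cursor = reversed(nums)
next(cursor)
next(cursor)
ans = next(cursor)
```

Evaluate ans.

Step 1: reversed([9, 15, 2, 11, 15]) gives iterator: [15, 11, 2, 15, 9].
Step 2: First next() = 15, second next() = 11.
Step 3: Third next() = 2.
Therefore ans = 2.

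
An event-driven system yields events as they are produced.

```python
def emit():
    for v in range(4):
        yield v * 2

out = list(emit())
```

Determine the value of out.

Step 1: For each v in range(4), yield v * 2:
  v=0: yield 0 * 2 = 0
  v=1: yield 1 * 2 = 2
  v=2: yield 2 * 2 = 4
  v=3: yield 3 * 2 = 6
Therefore out = [0, 2, 4, 6].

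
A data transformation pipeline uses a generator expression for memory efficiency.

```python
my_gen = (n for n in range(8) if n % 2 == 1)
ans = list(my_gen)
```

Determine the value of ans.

Step 1: Filter range(8) keeping only odd values:
  n=0: even, excluded
  n=1: odd, included
  n=2: even, excluded
  n=3: odd, included
  n=4: even, excluded
  n=5: odd, included
  n=6: even, excluded
  n=7: odd, included
Therefore ans = [1, 3, 5, 7].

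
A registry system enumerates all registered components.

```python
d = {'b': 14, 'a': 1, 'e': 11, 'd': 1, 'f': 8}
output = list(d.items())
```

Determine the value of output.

Step 1: d.items() returns (key, value) pairs in insertion order.
Therefore output = [('b', 14), ('a', 1), ('e', 11), ('d', 1), ('f', 8)].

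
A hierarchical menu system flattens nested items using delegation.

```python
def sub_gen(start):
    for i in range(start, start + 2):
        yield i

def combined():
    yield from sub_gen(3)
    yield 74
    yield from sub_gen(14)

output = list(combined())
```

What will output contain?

Step 1: combined() delegates to sub_gen(3):
  yield 3
  yield 4
Step 2: yield 74
Step 3: Delegates to sub_gen(14):
  yield 14
  yield 15
Therefore output = [3, 4, 74, 14, 15].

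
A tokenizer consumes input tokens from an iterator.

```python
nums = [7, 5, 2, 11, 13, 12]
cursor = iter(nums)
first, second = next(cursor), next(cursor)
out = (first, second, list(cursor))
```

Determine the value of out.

Step 1: Create iterator over [7, 5, 2, 11, 13, 12].
Step 2: first = 7, second = 5.
Step 3: Remaining elements: [2, 11, 13, 12].
Therefore out = (7, 5, [2, 11, 13, 12]).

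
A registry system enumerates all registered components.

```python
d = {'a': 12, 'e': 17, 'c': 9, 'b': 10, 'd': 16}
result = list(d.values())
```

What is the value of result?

Step 1: d.values() returns the dictionary values in insertion order.
Therefore result = [12, 17, 9, 10, 16].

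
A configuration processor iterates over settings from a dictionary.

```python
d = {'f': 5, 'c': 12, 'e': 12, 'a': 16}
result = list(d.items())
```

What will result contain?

Step 1: d.items() returns (key, value) pairs in insertion order.
Therefore result = [('f', 5), ('c', 12), ('e', 12), ('a', 16)].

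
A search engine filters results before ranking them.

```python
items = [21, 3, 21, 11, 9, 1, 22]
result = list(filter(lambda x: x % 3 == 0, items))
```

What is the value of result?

Step 1: Filter elements divisible by 3:
  21 % 3 = 0: kept
  3 % 3 = 0: kept
  21 % 3 = 0: kept
  11 % 3 = 2: removed
  9 % 3 = 0: kept
  1 % 3 = 1: removed
  22 % 3 = 1: removed
Therefore result = [21, 3, 21, 9].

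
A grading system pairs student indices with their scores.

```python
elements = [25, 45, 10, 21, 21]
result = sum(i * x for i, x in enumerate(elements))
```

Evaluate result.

Step 1: Compute i * x for each (i, x) in enumerate([25, 45, 10, 21, 21]):
  i=0, x=25: 0*25 = 0
  i=1, x=45: 1*45 = 45
  i=2, x=10: 2*10 = 20
  i=3, x=21: 3*21 = 63
  i=4, x=21: 4*21 = 84
Step 2: sum = 0 + 45 + 20 + 63 + 84 = 212.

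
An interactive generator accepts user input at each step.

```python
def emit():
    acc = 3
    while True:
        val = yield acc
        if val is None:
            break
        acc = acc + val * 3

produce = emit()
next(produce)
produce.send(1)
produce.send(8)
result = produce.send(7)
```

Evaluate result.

Step 1: next() -> yield acc=3.
Step 2: send(1) -> val=1, acc = 3 + 1*3 = 6, yield 6.
Step 3: send(8) -> val=8, acc = 6 + 8*3 = 30, yield 30.
Step 4: send(7) -> val=7, acc = 30 + 7*3 = 51, yield 51.
Therefore result = 51.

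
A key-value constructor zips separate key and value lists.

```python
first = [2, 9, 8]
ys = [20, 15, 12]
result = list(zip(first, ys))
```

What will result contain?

Step 1: zip pairs elements at same index:
  Index 0: (2, 20)
  Index 1: (9, 15)
  Index 2: (8, 12)
Therefore result = [(2, 20), (9, 15), (8, 12)].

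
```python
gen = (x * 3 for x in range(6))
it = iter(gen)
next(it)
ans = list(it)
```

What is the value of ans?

Step 1: Generator produces [0, 3, 6, 9, 12, 15].
Step 2: next(it) consumes first element (0).
Step 3: list(it) collects remaining: [3, 6, 9, 12, 15].
Therefore ans = [3, 6, 9, 12, 15].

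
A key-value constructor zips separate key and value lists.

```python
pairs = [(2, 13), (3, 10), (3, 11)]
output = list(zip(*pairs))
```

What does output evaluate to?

Step 1: zip(*pairs) transposes: unzips [(2, 13), (3, 10), (3, 11)] into separate sequences.
Step 2: First elements: (2, 3, 3), second elements: (13, 10, 11).
Therefore output = [(2, 3, 3), (13, 10, 11)].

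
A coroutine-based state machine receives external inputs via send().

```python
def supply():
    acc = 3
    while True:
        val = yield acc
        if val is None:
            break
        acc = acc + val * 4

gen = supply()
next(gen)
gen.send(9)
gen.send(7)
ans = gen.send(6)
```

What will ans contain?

Step 1: next() -> yield acc=3.
Step 2: send(9) -> val=9, acc = 3 + 9*4 = 39, yield 39.
Step 3: send(7) -> val=7, acc = 39 + 7*4 = 67, yield 67.
Step 4: send(6) -> val=6, acc = 67 + 6*4 = 91, yield 91.
Therefore ans = 91.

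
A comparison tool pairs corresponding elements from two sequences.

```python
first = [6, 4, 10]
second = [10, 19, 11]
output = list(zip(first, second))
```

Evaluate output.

Step 1: zip pairs elements at same index:
  Index 0: (6, 10)
  Index 1: (4, 19)
  Index 2: (10, 11)
Therefore output = [(6, 10), (4, 19), (10, 11)].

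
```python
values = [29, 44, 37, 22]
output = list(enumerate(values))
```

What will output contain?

Step 1: enumerate pairs each element with its index:
  (0, 29)
  (1, 44)
  (2, 37)
  (3, 22)
Therefore output = [(0, 29), (1, 44), (2, 37), (3, 22)].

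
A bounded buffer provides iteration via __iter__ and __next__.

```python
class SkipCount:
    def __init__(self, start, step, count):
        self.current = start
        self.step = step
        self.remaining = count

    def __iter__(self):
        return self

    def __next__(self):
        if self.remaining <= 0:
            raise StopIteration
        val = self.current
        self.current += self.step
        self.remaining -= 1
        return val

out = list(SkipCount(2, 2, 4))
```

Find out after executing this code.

Step 1: SkipCount starts at 2, increments by 2, for 4 steps:
  Yield 2, then current += 2
  Yield 4, then current += 2
  Yield 6, then current += 2
  Yield 8, then current += 2
Therefore out = [2, 4, 6, 8].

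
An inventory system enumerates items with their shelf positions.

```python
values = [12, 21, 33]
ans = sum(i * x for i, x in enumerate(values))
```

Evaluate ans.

Step 1: Compute i * x for each (i, x) in enumerate([12, 21, 33]):
  i=0, x=12: 0*12 = 0
  i=1, x=21: 1*21 = 21
  i=2, x=33: 2*33 = 66
Step 2: sum = 0 + 21 + 66 = 87.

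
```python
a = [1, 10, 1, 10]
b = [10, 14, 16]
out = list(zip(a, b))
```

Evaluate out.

Step 1: zip stops at shortest (len(a)=4, len(b)=3):
  Index 0: (1, 10)
  Index 1: (10, 14)
  Index 2: (1, 16)
Step 2: Last element of a (10) has no pair, dropped.
Therefore out = [(1, 10), (10, 14), (1, 16)].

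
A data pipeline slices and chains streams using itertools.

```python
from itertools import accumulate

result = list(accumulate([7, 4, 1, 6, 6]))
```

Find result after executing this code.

Step 1: accumulate computes running sums:
  + 7 = 7
  + 4 = 11
  + 1 = 12
  + 6 = 18
  + 6 = 24
Therefore result = [7, 11, 12, 18, 24].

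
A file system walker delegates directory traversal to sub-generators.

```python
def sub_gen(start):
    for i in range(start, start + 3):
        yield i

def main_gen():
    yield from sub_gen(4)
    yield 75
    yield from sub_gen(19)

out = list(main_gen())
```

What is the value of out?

Step 1: main_gen() delegates to sub_gen(4):
  yield 4
  yield 5
  yield 6
Step 2: yield 75
Step 3: Delegates to sub_gen(19):
  yield 19
  yield 20
  yield 21
Therefore out = [4, 5, 6, 75, 19, 20, 21].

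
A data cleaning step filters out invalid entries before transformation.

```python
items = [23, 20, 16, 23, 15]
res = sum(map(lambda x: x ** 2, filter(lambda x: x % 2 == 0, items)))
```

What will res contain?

Step 1: Filter even numbers from [23, 20, 16, 23, 15]: [20, 16]
Step 2: Square each: [400, 256]
Step 3: Sum = 656.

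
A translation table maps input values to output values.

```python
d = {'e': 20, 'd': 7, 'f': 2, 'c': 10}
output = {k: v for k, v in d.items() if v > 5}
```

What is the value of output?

Step 1: Filter items where value > 5:
  'e': 20 > 5: kept
  'd': 7 > 5: kept
  'f': 2 <= 5: removed
  'c': 10 > 5: kept
Therefore output = {'e': 20, 'd': 7, 'c': 10}.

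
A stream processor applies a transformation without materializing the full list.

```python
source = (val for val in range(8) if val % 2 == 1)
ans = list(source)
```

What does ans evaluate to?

Step 1: Filter range(8) keeping only odd values:
  val=0: even, excluded
  val=1: odd, included
  val=2: even, excluded
  val=3: odd, included
  val=4: even, excluded
  val=5: odd, included
  val=6: even, excluded
  val=7: odd, included
Therefore ans = [1, 3, 5, 7].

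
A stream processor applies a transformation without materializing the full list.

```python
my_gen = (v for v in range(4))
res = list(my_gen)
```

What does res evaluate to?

Step 1: Generator expression iterates range(4): [0, 1, 2, 3].
Step 2: list() collects all values.
Therefore res = [0, 1, 2, 3].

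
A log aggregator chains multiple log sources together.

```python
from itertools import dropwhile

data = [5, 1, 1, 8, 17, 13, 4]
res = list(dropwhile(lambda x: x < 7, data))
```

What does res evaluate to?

Step 1: dropwhile drops elements while < 7:
  5 < 7: dropped
  1 < 7: dropped
  1 < 7: dropped
  8: kept (dropping stopped)
Step 2: Remaining elements kept regardless of condition.
Therefore res = [8, 17, 13, 4].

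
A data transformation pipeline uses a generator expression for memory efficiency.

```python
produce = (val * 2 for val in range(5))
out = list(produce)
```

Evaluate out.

Step 1: For each val in range(5), compute val*2:
  val=0: 0*2 = 0
  val=1: 1*2 = 2
  val=2: 2*2 = 4
  val=3: 3*2 = 6
  val=4: 4*2 = 8
Therefore out = [0, 2, 4, 6, 8].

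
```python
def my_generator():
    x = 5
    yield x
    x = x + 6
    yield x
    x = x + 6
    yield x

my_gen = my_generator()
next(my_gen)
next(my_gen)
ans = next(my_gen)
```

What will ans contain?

Step 1: Trace through generator execution:
  Yield 1: x starts at 5, yield 5
  Yield 2: x = 5 + 6 = 11, yield 11
  Yield 3: x = 11 + 6 = 17, yield 17
Step 2: First next() gets 5, second next() gets the second value, third next() yields 17.
Therefore ans = 17.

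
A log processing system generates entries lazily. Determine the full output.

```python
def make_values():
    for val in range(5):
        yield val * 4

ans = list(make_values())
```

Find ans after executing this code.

Step 1: For each val in range(5), yield val * 4:
  val=0: yield 0 * 4 = 0
  val=1: yield 1 * 4 = 4
  val=2: yield 2 * 4 = 8
  val=3: yield 3 * 4 = 12
  val=4: yield 4 * 4 = 16
Therefore ans = [0, 4, 8, 12, 16].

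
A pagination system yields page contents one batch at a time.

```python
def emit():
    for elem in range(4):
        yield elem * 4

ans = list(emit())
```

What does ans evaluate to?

Step 1: For each elem in range(4), yield elem * 4:
  elem=0: yield 0 * 4 = 0
  elem=1: yield 1 * 4 = 4
  elem=2: yield 2 * 4 = 8
  elem=3: yield 3 * 4 = 12
Therefore ans = [0, 4, 8, 12].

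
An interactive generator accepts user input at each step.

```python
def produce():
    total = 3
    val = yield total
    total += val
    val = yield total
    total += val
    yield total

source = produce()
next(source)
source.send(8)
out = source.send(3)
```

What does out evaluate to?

Step 1: next() -> yield total=3.
Step 2: send(8) -> val=8, total = 3+8 = 11, yield 11.
Step 3: send(3) -> val=3, total = 11+3 = 14, yield 14.
Therefore out = 14.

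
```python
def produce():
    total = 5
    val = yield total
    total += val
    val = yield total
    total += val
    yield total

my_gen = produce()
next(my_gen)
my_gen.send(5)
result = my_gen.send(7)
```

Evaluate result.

Step 1: next() -> yield total=5.
Step 2: send(5) -> val=5, total = 5+5 = 10, yield 10.
Step 3: send(7) -> val=7, total = 10+7 = 17, yield 17.
Therefore result = 17.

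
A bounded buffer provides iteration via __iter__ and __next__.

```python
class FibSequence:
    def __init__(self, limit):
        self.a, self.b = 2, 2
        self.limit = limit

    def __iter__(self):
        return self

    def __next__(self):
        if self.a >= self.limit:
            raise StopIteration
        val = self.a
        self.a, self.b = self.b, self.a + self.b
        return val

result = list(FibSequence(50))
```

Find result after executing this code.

Step 1: Fibonacci-like sequence (a=2, b=2) until >= 50:
  Yield 2, then a,b = 2,4
  Yield 2, then a,b = 4,6
  Yield 4, then a,b = 6,10
  Yield 6, then a,b = 10,16
  Yield 10, then a,b = 16,26
  Yield 16, then a,b = 26,42
  Yield 26, then a,b = 42,68
  Yield 42, then a,b = 68,110
Step 2: 68 >= 50, stop.
Therefore result = [2, 2, 4, 6, 10, 16, 26, 42].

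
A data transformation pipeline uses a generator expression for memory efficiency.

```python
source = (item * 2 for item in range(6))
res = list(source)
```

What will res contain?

Step 1: For each item in range(6), compute item*2:
  item=0: 0*2 = 0
  item=1: 1*2 = 2
  item=2: 2*2 = 4
  item=3: 3*2 = 6
  item=4: 4*2 = 8
  item=5: 5*2 = 10
Therefore res = [0, 2, 4, 6, 8, 10].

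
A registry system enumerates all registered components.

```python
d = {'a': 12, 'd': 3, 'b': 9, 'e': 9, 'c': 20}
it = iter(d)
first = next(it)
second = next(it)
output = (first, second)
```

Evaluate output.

Step 1: iter(d) iterates over keys: ['a', 'd', 'b', 'e', 'c'].
Step 2: first = next(it) = 'a', second = next(it) = 'd'.
Therefore output = ('a', 'd').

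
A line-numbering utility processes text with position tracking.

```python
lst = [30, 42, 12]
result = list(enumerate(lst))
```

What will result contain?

Step 1: enumerate pairs each element with its index:
  (0, 30)
  (1, 42)
  (2, 12)
Therefore result = [(0, 30), (1, 42), (2, 12)].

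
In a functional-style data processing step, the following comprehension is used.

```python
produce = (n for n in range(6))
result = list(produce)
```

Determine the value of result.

Step 1: Generator expression iterates range(6): [0, 1, 2, 3, 4, 5].
Step 2: list() collects all values.
Therefore result = [0, 1, 2, 3, 4, 5].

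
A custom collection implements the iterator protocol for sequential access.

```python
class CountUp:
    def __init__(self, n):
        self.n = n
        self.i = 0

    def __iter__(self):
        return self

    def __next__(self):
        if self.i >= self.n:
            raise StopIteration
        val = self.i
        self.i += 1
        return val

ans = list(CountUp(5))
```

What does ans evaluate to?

Step 1: CountUp(5) creates an iterator counting 0 to 4.
Step 2: list() consumes all values: [0, 1, 2, 3, 4].
Therefore ans = [0, 1, 2, 3, 4].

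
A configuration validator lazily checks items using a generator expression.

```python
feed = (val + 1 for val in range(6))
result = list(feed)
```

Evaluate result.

Step 1: For each val in range(6), compute val+1:
  val=0: 0+1 = 1
  val=1: 1+1 = 2
  val=2: 2+1 = 3
  val=3: 3+1 = 4
  val=4: 4+1 = 5
  val=5: 5+1 = 6
Therefore result = [1, 2, 3, 4, 5, 6].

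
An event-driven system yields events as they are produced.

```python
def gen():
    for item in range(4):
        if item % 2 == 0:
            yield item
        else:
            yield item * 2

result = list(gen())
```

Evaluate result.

Step 1: For each item in range(4), yield item if even, else item*2:
  item=0 (even): yield 0
  item=1 (odd): yield 1*2 = 2
  item=2 (even): yield 2
  item=3 (odd): yield 3*2 = 6
Therefore result = [0, 2, 2, 6].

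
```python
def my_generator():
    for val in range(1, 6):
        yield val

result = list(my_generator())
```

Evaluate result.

Step 1: The generator yields each value from range(1, 6).
Step 2: list() consumes all yields: [1, 2, 3, 4, 5].
Therefore result = [1, 2, 3, 4, 5].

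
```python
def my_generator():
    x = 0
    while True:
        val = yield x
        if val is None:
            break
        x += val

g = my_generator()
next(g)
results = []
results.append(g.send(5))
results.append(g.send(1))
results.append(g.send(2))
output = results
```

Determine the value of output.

Step 1: next(g) -> yield 0.
Step 2: send(5) -> x = 5, yield 5.
Step 3: send(1) -> x = 6, yield 6.
Step 4: send(2) -> x = 8, yield 8.
Therefore output = [5, 6, 8].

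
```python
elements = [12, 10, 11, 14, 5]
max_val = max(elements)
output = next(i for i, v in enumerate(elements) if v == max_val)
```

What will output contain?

Step 1: max([12, 10, 11, 14, 5]) = 14.
Step 2: Find first index where value == 14:
  Index 0: 12 != 14
  Index 1: 10 != 14
  Index 2: 11 != 14
  Index 3: 14 == 14, found!
Therefore output = 3.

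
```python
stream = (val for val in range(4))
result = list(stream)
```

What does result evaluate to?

Step 1: Generator expression iterates range(4): [0, 1, 2, 3].
Step 2: list() collects all values.
Therefore result = [0, 1, 2, 3].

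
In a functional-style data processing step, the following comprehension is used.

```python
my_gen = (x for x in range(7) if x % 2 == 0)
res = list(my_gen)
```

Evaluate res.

Step 1: Filter range(7) keeping only even values:
  x=0: even, included
  x=1: odd, excluded
  x=2: even, included
  x=3: odd, excluded
  x=4: even, included
  x=5: odd, excluded
  x=6: even, included
Therefore res = [0, 2, 4, 6].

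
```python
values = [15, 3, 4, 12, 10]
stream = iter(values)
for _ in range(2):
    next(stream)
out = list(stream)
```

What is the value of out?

Step 1: Create iterator over [15, 3, 4, 12, 10].
Step 2: Advance 2 positions (consuming [15, 3]).
Step 3: list() collects remaining elements: [4, 12, 10].
Therefore out = [4, 12, 10].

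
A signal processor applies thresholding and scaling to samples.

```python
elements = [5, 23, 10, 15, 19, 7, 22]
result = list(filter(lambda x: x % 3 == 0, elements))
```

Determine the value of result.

Step 1: Filter elements divisible by 3:
  5 % 3 = 2: removed
  23 % 3 = 2: removed
  10 % 3 = 1: removed
  15 % 3 = 0: kept
  19 % 3 = 1: removed
  7 % 3 = 1: removed
  22 % 3 = 1: removed
Therefore result = [15].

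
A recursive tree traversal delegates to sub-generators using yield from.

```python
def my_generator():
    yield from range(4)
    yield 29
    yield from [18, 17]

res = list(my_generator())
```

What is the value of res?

Step 1: Trace yields in order:
  yield 0
  yield 1
  yield 2
  yield 3
  yield 29
  yield 18
  yield 17
Therefore res = [0, 1, 2, 3, 29, 18, 17].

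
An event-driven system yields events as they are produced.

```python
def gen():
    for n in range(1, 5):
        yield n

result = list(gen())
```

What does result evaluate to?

Step 1: The generator yields each value from range(1, 5).
Step 2: list() consumes all yields: [1, 2, 3, 4].
Therefore result = [1, 2, 3, 4].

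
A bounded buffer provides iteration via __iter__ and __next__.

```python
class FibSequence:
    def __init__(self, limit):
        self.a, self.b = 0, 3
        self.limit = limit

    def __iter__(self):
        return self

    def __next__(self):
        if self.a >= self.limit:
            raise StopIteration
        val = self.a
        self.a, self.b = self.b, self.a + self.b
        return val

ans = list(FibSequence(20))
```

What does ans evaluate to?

Step 1: Fibonacci-like sequence (a=0, b=3) until >= 20:
  Yield 0, then a,b = 3,3
  Yield 3, then a,b = 3,6
  Yield 3, then a,b = 6,9
  Yield 6, then a,b = 9,15
  Yield 9, then a,b = 15,24
  Yield 15, then a,b = 24,39
Step 2: 24 >= 20, stop.
Therefore ans = [0, 3, 3, 6, 9, 15].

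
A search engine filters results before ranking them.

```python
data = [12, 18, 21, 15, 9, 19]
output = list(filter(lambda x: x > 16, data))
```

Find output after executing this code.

Step 1: Filter elements > 16:
  12: removed
  18: kept
  21: kept
  15: removed
  9: removed
  19: kept
Therefore output = [18, 21, 19].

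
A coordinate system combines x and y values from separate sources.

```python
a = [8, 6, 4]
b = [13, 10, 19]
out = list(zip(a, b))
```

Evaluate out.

Step 1: zip pairs elements at same index:
  Index 0: (8, 13)
  Index 1: (6, 10)
  Index 2: (4, 19)
Therefore out = [(8, 13), (6, 10), (4, 19)].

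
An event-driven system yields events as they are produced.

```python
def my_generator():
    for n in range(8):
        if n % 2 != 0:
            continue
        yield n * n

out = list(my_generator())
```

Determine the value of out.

Step 1: Only yield n**2 when n is divisible by 2:
  n=0: 0 % 2 == 0, yield 0**2 = 0
  n=2: 2 % 2 == 0, yield 2**2 = 4
  n=4: 4 % 2 == 0, yield 4**2 = 16
  n=6: 6 % 2 == 0, yield 6**2 = 36
Therefore out = [0, 4, 16, 36].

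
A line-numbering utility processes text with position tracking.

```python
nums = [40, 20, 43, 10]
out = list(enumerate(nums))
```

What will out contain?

Step 1: enumerate pairs each element with its index:
  (0, 40)
  (1, 20)
  (2, 43)
  (3, 10)
Therefore out = [(0, 40), (1, 20), (2, 43), (3, 10)].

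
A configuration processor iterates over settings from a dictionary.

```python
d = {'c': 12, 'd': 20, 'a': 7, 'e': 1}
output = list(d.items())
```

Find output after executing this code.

Step 1: d.items() returns (key, value) pairs in insertion order.
Therefore output = [('c', 12), ('d', 20), ('a', 7), ('e', 1)].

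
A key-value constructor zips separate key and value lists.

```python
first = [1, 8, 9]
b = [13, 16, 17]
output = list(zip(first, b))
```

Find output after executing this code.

Step 1: zip pairs elements at same index:
  Index 0: (1, 13)
  Index 1: (8, 16)
  Index 2: (9, 17)
Therefore output = [(1, 13), (8, 16), (9, 17)].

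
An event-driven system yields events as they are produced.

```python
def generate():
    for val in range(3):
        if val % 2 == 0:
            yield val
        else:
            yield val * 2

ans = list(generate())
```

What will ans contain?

Step 1: For each val in range(3), yield val if even, else val*2:
  val=0 (even): yield 0
  val=1 (odd): yield 1*2 = 2
  val=2 (even): yield 2
Therefore ans = [0, 2, 2].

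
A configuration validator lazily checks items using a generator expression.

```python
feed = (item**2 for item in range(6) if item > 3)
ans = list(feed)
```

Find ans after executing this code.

Step 1: For range(6), keep item > 3, then square:
  item=0: 0 <= 3, excluded
  item=1: 1 <= 3, excluded
  item=2: 2 <= 3, excluded
  item=3: 3 <= 3, excluded
  item=4: 4 > 3, yield 4**2 = 16
  item=5: 5 > 3, yield 5**2 = 25
Therefore ans = [16, 25].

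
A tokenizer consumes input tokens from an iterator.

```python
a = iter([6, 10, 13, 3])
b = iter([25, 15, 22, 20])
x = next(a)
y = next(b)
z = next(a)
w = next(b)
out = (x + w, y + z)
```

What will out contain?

Step 1: a iterates [6, 10, 13, 3], b iterates [25, 15, 22, 20].
Step 2: x = next(a) = 6, y = next(b) = 25.
Step 3: z = next(a) = 10, w = next(b) = 15.
Step 4: out = (6 + 15, 25 + 10) = (21, 35).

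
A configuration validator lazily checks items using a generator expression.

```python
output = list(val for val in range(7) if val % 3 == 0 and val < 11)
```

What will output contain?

Step 1: Filter range(7) where val % 3 == 0 and val < 11:
  val=0: both conditions met, included
  val=1: excluded (1 % 3 != 0)
  val=2: excluded (2 % 3 != 0)
  val=3: both conditions met, included
  val=4: excluded (4 % 3 != 0)
  val=5: excluded (5 % 3 != 0)
  val=6: both conditions met, included
Therefore output = [0, 3, 6].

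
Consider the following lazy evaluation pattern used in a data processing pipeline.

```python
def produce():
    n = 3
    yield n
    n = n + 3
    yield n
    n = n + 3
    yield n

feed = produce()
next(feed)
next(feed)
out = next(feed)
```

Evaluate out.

Step 1: Trace through generator execution:
  Yield 1: n starts at 3, yield 3
  Yield 2: n = 3 + 3 = 6, yield 6
  Yield 3: n = 6 + 3 = 9, yield 9
Step 2: First next() gets 3, second next() gets the second value, third next() yields 9.
Therefore out = 9.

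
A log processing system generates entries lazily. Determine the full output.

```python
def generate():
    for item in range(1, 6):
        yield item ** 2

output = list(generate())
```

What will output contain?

Step 1: For each item in range(1, 6), yield item**2:
  item=1: yield 1**2 = 1
  item=2: yield 2**2 = 4
  item=3: yield 3**2 = 9
  item=4: yield 4**2 = 16
  item=5: yield 5**2 = 25
Therefore output = [1, 4, 9, 16, 25].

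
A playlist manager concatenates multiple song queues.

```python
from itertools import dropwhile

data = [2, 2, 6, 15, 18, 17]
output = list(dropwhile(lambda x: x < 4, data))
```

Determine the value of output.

Step 1: dropwhile drops elements while < 4:
  2 < 4: dropped
  2 < 4: dropped
  6: kept (dropping stopped)
Step 2: Remaining elements kept regardless of condition.
Therefore output = [6, 15, 18, 17].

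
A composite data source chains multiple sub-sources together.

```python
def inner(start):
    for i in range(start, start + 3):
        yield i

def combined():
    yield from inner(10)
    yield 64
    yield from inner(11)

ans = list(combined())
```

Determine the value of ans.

Step 1: combined() delegates to inner(10):
  yield 10
  yield 11
  yield 12
Step 2: yield 64
Step 3: Delegates to inner(11):
  yield 11
  yield 12
  yield 13
Therefore ans = [10, 11, 12, 64, 11, 12, 13].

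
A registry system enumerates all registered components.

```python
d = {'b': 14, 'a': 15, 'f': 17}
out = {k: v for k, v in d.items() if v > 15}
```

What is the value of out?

Step 1: Filter items where value > 15:
  'b': 14 <= 15: removed
  'a': 15 <= 15: removed
  'f': 17 > 15: kept
Therefore out = {'f': 17}.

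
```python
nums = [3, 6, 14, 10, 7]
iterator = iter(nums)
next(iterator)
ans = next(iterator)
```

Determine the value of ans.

Step 1: Create iterator over [3, 6, 14, 10, 7].
Step 2: next() consumes 3.
Step 3: next() returns 6.
Therefore ans = 6.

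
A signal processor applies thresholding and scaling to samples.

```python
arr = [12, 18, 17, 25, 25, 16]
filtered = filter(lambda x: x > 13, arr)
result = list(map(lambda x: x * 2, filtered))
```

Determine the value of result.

Step 1: Filter arr for elements > 13:
  12: removed
  18: kept
  17: kept
  25: kept
  25: kept
  16: kept
Step 2: Map x * 2 on filtered [18, 17, 25, 25, 16]:
  18 -> 36
  17 -> 34
  25 -> 50
  25 -> 50
  16 -> 32
Therefore result = [36, 34, 50, 50, 32].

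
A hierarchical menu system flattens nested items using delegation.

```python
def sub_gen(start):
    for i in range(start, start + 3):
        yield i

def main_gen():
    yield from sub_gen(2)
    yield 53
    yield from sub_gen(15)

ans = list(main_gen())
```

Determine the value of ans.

Step 1: main_gen() delegates to sub_gen(2):
  yield 2
  yield 3
  yield 4
Step 2: yield 53
Step 3: Delegates to sub_gen(15):
  yield 15
  yield 16
  yield 17
Therefore ans = [2, 3, 4, 53, 15, 16, 17].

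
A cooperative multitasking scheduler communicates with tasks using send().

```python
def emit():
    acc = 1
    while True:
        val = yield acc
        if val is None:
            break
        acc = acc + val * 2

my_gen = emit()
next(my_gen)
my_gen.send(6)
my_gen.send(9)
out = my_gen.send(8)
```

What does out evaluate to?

Step 1: next() -> yield acc=1.
Step 2: send(6) -> val=6, acc = 1 + 6*2 = 13, yield 13.
Step 3: send(9) -> val=9, acc = 13 + 9*2 = 31, yield 31.
Step 4: send(8) -> val=8, acc = 31 + 8*2 = 47, yield 47.
Therefore out = 47.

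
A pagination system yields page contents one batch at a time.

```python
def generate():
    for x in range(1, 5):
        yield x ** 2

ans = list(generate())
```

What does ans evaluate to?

Step 1: For each x in range(1, 5), yield x**2:
  x=1: yield 1**2 = 1
  x=2: yield 2**2 = 4
  x=3: yield 3**2 = 9
  x=4: yield 4**2 = 16
Therefore ans = [1, 4, 9, 16].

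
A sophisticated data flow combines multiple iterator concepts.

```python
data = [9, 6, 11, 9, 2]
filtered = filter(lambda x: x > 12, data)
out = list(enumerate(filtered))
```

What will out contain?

Step 1: Filter [9, 6, 11, 9, 2] for > 12: [].
Step 2: enumerate re-indexes from 0: [].
Therefore out = [].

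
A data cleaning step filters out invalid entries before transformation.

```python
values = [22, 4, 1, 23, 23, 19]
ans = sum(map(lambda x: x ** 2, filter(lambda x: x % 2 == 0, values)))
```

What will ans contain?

Step 1: Filter even numbers from [22, 4, 1, 23, 23, 19]: [22, 4]
Step 2: Square each: [484, 16]
Step 3: Sum = 500.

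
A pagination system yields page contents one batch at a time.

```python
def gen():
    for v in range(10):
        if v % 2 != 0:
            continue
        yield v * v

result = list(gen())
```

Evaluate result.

Step 1: Only yield v**2 when v is divisible by 2:
  v=0: 0 % 2 == 0, yield 0**2 = 0
  v=2: 2 % 2 == 0, yield 2**2 = 4
  v=4: 4 % 2 == 0, yield 4**2 = 16
  v=6: 6 % 2 == 0, yield 6**2 = 36
  v=8: 8 % 2 == 0, yield 8**2 = 64
Therefore result = [0, 4, 16, 36, 64].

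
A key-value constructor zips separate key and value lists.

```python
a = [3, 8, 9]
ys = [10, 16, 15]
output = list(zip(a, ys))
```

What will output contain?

Step 1: zip pairs elements at same index:
  Index 0: (3, 10)
  Index 1: (8, 16)
  Index 2: (9, 15)
Therefore output = [(3, 10), (8, 16), (9, 15)].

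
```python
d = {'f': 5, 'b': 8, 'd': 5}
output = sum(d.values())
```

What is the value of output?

Step 1: d.values() = [5, 8, 5].
Step 2: sum = 18.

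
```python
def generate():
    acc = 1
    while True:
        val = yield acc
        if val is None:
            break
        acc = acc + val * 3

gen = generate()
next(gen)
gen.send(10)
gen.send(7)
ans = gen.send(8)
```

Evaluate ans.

Step 1: next() -> yield acc=1.
Step 2: send(10) -> val=10, acc = 1 + 10*3 = 31, yield 31.
Step 3: send(7) -> val=7, acc = 31 + 7*3 = 52, yield 52.
Step 4: send(8) -> val=8, acc = 52 + 8*3 = 76, yield 76.
Therefore ans = 76.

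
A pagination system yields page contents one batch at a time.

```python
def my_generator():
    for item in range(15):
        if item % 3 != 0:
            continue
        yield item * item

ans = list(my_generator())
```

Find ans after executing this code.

Step 1: Only yield item**2 when item is divisible by 3:
  item=0: 0 % 3 == 0, yield 0**2 = 0
  item=3: 3 % 3 == 0, yield 3**2 = 9
  item=6: 6 % 3 == 0, yield 6**2 = 36
  item=9: 9 % 3 == 0, yield 9**2 = 81
  item=12: 12 % 3 == 0, yield 12**2 = 144
Therefore ans = [0, 9, 36, 81, 144].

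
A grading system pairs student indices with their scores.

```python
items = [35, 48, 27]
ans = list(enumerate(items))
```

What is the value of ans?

Step 1: enumerate pairs each element with its index:
  (0, 35)
  (1, 48)
  (2, 27)
Therefore ans = [(0, 35), (1, 48), (2, 27)].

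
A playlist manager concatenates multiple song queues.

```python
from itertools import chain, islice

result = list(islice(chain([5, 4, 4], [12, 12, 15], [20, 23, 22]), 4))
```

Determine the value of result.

Step 1: chain([5, 4, 4], [12, 12, 15], [20, 23, 22]) = [5, 4, 4, 12, 12, 15, 20, 23, 22].
Step 2: islice takes first 4 elements: [5, 4, 4, 12].
Therefore result = [5, 4, 4, 12].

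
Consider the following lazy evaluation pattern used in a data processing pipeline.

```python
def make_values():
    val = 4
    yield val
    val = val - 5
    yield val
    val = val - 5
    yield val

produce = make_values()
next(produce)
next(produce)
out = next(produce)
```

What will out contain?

Step 1: Trace through generator execution:
  Yield 1: val starts at 4, yield 4
  Yield 2: val = 4 - 5 = -1, yield -1
  Yield 3: val = -1 - 5 = -6, yield -6
Step 2: First next() gets 4, second next() gets the second value, third next() yields -6.
Therefore out = -6.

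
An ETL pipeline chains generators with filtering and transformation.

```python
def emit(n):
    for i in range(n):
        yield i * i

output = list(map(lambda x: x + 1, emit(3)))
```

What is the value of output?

Step 1: emit(3) yields squares: [0, 1, 4].
Step 2: map adds 1 to each: [1, 2, 5].
Therefore output = [1, 2, 5].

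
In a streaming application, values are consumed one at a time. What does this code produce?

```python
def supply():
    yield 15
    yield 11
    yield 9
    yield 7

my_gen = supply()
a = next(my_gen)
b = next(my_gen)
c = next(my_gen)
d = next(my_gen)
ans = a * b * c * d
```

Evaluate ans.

Step 1: Create generator and consume all values:
  a = next(my_gen) = 15
  b = next(my_gen) = 11
  c = next(my_gen) = 9
  d = next(my_gen) = 7
Step 2: ans = 15 * 11 * 9 * 7 = 10395.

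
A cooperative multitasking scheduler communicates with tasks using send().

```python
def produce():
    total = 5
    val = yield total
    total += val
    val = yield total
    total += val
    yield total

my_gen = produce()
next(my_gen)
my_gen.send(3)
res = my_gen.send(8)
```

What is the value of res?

Step 1: next() -> yield total=5.
Step 2: send(3) -> val=3, total = 5+3 = 8, yield 8.
Step 3: send(8) -> val=8, total = 8+8 = 16, yield 16.
Therefore res = 16.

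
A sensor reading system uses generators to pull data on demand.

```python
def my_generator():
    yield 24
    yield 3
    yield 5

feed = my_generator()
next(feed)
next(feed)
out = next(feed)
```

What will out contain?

Step 1: my_generator() creates a generator.
Step 2: next(feed) yields 24 (consumed and discarded).
Step 3: next(feed) yields 3 (consumed and discarded).
Step 4: next(feed) yields 5, assigned to out.
Therefore out = 5.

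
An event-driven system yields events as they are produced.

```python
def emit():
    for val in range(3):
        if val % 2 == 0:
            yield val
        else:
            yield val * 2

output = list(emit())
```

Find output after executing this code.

Step 1: For each val in range(3), yield val if even, else val*2:
  val=0 (even): yield 0
  val=1 (odd): yield 1*2 = 2
  val=2 (even): yield 2
Therefore output = [0, 2, 2].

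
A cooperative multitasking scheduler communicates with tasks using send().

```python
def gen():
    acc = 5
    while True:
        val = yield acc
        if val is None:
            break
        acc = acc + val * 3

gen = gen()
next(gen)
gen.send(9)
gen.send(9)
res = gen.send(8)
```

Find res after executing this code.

Step 1: next() -> yield acc=5.
Step 2: send(9) -> val=9, acc = 5 + 9*3 = 32, yield 32.
Step 3: send(9) -> val=9, acc = 32 + 9*3 = 59, yield 59.
Step 4: send(8) -> val=8, acc = 59 + 8*3 = 83, yield 83.
Therefore res = 83.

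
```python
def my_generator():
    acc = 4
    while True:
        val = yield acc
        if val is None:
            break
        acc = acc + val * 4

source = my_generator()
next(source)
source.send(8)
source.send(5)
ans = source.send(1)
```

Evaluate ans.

Step 1: next() -> yield acc=4.
Step 2: send(8) -> val=8, acc = 4 + 8*4 = 36, yield 36.
Step 3: send(5) -> val=5, acc = 36 + 5*4 = 56, yield 56.
Step 4: send(1) -> val=1, acc = 56 + 1*4 = 60, yield 60.
Therefore ans = 60.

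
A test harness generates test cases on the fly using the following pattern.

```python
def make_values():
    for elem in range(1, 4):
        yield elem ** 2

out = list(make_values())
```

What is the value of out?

Step 1: For each elem in range(1, 4), yield elem**2:
  elem=1: yield 1**2 = 1
  elem=2: yield 2**2 = 4
  elem=3: yield 3**2 = 9
Therefore out = [1, 4, 9].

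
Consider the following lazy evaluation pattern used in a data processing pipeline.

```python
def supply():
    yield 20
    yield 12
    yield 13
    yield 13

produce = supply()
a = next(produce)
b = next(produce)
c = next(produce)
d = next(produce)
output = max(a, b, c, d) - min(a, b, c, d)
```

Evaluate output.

Step 1: Create generator and consume all values:
  a = next(produce) = 20
  b = next(produce) = 12
  c = next(produce) = 13
  d = next(produce) = 13
Step 2: max = 20, min = 12, output = 20 - 12 = 8.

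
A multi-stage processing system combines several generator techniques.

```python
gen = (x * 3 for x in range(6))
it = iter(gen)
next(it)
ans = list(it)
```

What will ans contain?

Step 1: Generator produces [0, 3, 6, 9, 12, 15].
Step 2: next(it) consumes first element (0).
Step 3: list(it) collects remaining: [3, 6, 9, 12, 15].
Therefore ans = [3, 6, 9, 12, 15].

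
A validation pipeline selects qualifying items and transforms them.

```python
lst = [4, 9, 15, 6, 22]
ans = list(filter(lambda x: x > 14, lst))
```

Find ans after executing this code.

Step 1: Filter elements > 14:
  4: removed
  9: removed
  15: kept
  6: removed
  22: kept
Therefore ans = [15, 22].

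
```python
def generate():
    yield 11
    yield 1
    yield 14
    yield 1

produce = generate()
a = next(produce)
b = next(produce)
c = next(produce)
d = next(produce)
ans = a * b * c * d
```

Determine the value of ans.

Step 1: Create generator and consume all values:
  a = next(produce) = 11
  b = next(produce) = 1
  c = next(produce) = 14
  d = next(produce) = 1
Step 2: ans = 11 * 1 * 14 * 1 = 154.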